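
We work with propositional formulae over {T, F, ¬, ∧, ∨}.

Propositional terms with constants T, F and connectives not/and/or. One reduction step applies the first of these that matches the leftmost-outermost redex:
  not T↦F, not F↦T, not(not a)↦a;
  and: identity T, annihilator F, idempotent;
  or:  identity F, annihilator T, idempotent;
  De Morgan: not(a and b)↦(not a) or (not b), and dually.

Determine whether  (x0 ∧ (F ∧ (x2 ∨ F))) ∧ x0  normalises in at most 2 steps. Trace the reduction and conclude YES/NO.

Answer: NO — after 2 steps the term is F ∧ x0, not yet normal

Working:
  start: (x0 ∧ (F ∧ (x2 ∨ F))) ∧ x0
  [1] (x0 ∧ F) ∧ x0
  [2] F ∧ x0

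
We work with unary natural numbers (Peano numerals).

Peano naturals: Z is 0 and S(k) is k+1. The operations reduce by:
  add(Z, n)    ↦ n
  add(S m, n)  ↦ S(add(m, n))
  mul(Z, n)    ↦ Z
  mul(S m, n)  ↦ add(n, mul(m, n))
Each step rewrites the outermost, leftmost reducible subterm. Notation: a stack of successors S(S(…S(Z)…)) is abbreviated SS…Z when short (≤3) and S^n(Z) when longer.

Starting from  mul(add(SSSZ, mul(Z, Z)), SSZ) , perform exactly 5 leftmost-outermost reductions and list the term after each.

  start: mul(add(SSSZ, mul(Z, Z)), SSZ)
  →1  mul(S(add(SSZ, mul(Z, Z))), SSZ)
  →2  add(SSZ, mul(add(SSZ, mul(Z, Z)), SSZ))
  →3  S(add(SZ, mul(add(SSZ, mul(Z, Z)), SSZ)))
  →4  S(S(add(Z, mul(add(SSZ, mul(Z, Z)), SSZ))))
  →5  S(S(mul(add(SSZ, mul(Z, Z)), SSZ)))

Answer: after 5 steps: S(S(mul(add(SSZ, mul(Z, Z)), SSZ)))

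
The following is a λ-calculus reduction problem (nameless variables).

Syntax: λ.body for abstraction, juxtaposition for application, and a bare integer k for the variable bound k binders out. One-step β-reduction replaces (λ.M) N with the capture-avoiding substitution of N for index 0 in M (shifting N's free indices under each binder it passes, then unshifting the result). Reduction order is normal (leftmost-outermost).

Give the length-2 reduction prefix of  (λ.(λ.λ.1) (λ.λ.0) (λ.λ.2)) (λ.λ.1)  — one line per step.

  start: (λ.(λ.λ.1) (λ.λ.0) (λ.λ.2)) (λ.λ.1)
  step 1: (λ.λ.1) (λ.λ.0) (λ.λ.λ.λ.1)
  step 2: (λ.λ.λ.0) (λ.λ.λ.λ.1)

Answer: after 2 steps: (λ.λ.λ.0) (λ.λ.λ.λ.1)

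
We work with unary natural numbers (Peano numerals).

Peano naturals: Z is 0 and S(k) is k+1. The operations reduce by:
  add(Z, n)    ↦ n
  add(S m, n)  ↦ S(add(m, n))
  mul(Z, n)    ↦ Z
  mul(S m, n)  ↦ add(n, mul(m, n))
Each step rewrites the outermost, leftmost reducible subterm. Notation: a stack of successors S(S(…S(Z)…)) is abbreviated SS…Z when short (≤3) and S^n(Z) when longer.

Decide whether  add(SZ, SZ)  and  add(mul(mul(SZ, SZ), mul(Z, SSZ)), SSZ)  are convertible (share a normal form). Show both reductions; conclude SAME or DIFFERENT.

Term A:
  start: add(SZ, SZ)
  [1] S(add(Z, SZ))
  [2] SSZ

Term B:
  start: add(mul(mul(SZ, SZ), mul(Z, SSZ)), SSZ)
  [1] add(mul(add(SZ, mul(Z, SZ)), mul(Z, SSZ)), SSZ)
  [2] add(mul(S(add(Z, mul(Z, SZ))), mul(Z, SSZ)), SSZ)
  [3] add(add(mul(Z, SSZ), mul(add(Z, mul(Z, SZ)), mul(Z, SSZ))), SSZ)
  [4] add(add(Z, mul(add(Z, mul(Z, SZ)), mul(Z, SSZ))), SSZ)
  [5] add(mul(add(Z, mul(Z, SZ)), mul(Z, SSZ)), SSZ)
  [6] add(mul(mul(Z, SZ), mul(Z, SSZ)), SSZ)
  [7] add(mul(Z, mul(Z, SSZ)), SSZ)
  [8] add(Z, SSZ)
  [9] SSZ

Answer: SAME — A ⇓ SSZ, B ⇓ SSZ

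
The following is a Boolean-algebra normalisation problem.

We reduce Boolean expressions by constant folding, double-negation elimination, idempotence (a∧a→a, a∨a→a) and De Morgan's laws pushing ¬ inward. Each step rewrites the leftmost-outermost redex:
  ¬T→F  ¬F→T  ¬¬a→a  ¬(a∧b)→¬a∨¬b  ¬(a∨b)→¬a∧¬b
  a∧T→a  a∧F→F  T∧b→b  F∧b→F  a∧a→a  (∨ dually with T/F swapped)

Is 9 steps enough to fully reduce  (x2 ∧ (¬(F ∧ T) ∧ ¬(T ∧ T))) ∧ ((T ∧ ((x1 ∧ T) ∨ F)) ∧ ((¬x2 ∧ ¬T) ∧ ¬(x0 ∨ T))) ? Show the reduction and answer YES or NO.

Answer: YES — reaches normal form F in 9 ≤ 9 steps

Derivation:
  start: (x2 ∧ (¬(F ∧ T) ∧ ¬(T ∧ T))) ∧ ((T ∧ ((x1 ∧ T) ∨ F)) ∧ ((¬x2 ∧ ¬T) ∧ ¬(x0 ∨ T)))
  step 1: (x2 ∧ ((¬F ∨ ¬T) ∧ ¬(T ∧ T))) ∧ ((T ∧ ((x1 ∧ T) ∨ F)) ∧ ((¬x2 ∧ ¬T) ∧ ¬(x0 ∨ T)))
  step 2: (x2 ∧ ((T ∨ ¬T) ∧ ¬(T ∧ T))) ∧ ((T ∧ ((x1 ∧ T) ∨ F)) ∧ ((¬x2 ∧ ¬T) ∧ ¬(x0 ∨ T)))
  step 3: (x2 ∧ (T ∧ ¬(T ∧ T))) ∧ ((T ∧ ((x1 ∧ T) ∨ F)) ∧ ((¬x2 ∧ ¬T) ∧ ¬(x0 ∨ T)))
  step 4: (x2 ∧ ¬(T ∧ T)) ∧ ((T ∧ ((x1 ∧ T) ∨ F)) ∧ ((¬x2 ∧ ¬T) ∧ ¬(x0 ∨ T)))
  step 5: (x2 ∧ (¬T ∨ ¬T)) ∧ ((T ∧ ((x1 ∧ T) ∨ F)) ∧ ((¬x2 ∧ ¬T) ∧ ¬(x0 ∨ T)))
  step 6: (x2 ∧ ¬T) ∧ ((T ∧ ((x1 ∧ T) ∨ F)) ∧ ((¬x2 ∧ ¬T) ∧ ¬(x0 ∨ T)))
  step 7: (x2 ∧ F) ∧ ((T ∧ ((x1 ∧ T) ∨ F)) ∧ ((¬x2 ∧ ¬T) ∧ ¬(x0 ∨ T)))
  step 8: F ∧ ((T ∧ ((x1 ∧ T) ∨ F)) ∧ ((¬x2 ∧ ¬T) ∧ ¬(x0 ∨ T)))
  step 9: F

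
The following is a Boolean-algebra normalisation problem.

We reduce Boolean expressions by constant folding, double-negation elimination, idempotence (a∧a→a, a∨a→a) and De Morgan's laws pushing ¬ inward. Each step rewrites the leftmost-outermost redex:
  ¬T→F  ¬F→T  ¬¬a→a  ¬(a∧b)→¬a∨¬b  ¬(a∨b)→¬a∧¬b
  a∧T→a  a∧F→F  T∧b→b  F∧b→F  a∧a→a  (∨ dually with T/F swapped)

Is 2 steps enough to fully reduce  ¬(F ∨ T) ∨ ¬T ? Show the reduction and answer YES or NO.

Answer: NO — after 2 steps the term is (T ∧ ¬T) ∨ ¬T, not yet normal

Reduction:
  start: ¬(F ∨ T) ∨ ¬T
  →1  (¬F ∧ ¬T) ∨ ¬T
  →2  (T ∧ ¬T) ∨ ¬T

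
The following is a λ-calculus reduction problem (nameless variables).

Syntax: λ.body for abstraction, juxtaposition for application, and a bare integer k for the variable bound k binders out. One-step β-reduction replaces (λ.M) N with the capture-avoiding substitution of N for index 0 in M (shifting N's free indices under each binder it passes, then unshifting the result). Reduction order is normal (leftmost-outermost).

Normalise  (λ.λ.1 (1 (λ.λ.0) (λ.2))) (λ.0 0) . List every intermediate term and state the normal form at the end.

  start: (λ.λ.1 (1 (λ.λ.0) (λ.2))) (λ.0 0)
  [1] λ.(λ.0 0) ((λ.0 0) (λ.λ.0) (λ.λ.0 0))
  [2] λ.(λ.0 0) (λ.λ.0) (λ.λ.0 0) ((λ.0 0) (λ.λ.0) (λ.λ.0 0))
  [3] λ.(λ.λ.0) (λ.λ.0) (λ.λ.0 0) ((λ.0 0) (λ.λ.0) (λ.λ.0 0))
  [4] λ.(λ.0) (λ.λ.0 0) ((λ.0 0) (λ.λ.0) (λ.λ.0 0))
  [5] λ.(λ.λ.0 0) ((λ.0 0) (λ.λ.0) (λ.λ.0 0))
  [6] λ.λ.0 0

Answer: normal form = λ.λ.0 0  (in 6 steps)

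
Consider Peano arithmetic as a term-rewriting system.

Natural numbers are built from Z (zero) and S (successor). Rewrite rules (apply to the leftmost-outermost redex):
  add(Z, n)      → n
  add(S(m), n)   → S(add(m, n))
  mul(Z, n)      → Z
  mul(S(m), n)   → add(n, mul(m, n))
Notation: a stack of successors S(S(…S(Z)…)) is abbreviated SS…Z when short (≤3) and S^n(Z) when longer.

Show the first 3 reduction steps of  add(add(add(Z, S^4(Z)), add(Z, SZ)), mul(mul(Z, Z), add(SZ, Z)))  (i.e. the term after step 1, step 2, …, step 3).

Answer: after 3 steps: S(add(add(SSSZ, add(Z, SZ)), mul(mul(Z, Z), add(SZ, Z))))

Derivation:
  start: add(add(add(Z, S^4(Z)), add(Z, SZ)), mul(mul(Z, Z), add(SZ, Z)))
  step 1: add(add(S^4(Z), add(Z, SZ)), mul(mul(Z, Z), add(SZ, Z)))
  step 2: add(S(add(SSSZ, add(Z, SZ))), mul(mul(Z, Z), add(SZ, Z)))
  step 3: S(add(add(SSSZ, add(Z, SZ)), mul(mul(Z, Z), add(SZ, Z))))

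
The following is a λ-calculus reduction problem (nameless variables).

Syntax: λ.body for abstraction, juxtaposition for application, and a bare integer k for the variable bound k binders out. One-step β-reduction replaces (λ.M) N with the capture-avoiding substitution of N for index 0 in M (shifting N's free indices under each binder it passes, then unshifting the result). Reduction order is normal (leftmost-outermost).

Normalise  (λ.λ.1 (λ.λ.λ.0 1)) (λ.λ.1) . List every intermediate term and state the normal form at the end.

Answer: normal form = λ.λ.λ.λ.λ.0 1  (in 2 steps)

Reduction:
  start: (λ.λ.1 (λ.λ.λ.0 1)) (λ.λ.1)
  →1  λ.(λ.λ.1) (λ.λ.λ.0 1)
  →2  λ.λ.λ.λ.λ.0 1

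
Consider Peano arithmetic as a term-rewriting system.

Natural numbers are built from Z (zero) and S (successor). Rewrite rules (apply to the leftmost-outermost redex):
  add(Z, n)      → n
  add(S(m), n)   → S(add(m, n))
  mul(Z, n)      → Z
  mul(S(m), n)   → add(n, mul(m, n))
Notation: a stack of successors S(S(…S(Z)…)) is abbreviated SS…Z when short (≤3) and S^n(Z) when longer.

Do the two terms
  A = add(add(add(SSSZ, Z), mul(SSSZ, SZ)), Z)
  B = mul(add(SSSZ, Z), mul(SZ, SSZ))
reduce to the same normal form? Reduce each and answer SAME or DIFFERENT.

Term A:
  start: add(add(add(SSSZ, Z), mul(SSSZ, SZ)), Z)
  →1  add(add(S(add(SSZ, Z)), mul(SSSZ, SZ)), Z)
  →2  add(S(add(add(SSZ, Z), mul(SSSZ, SZ))), Z)
  →3  S(add(add(add(SSZ, Z), mul(SSSZ, SZ)), Z))
  →4  S(add(add(S(add(SZ, Z)), mul(SSSZ, SZ)), Z))
  →5  S(add(S(add(add(SZ, Z), mul(SSSZ, SZ))), Z))
  →6  S(S(add(add(add(SZ, Z), mul(SSSZ, SZ)), Z)))
  →7  S(S(add(add(S(add(Z, Z)), mul(SSSZ, SZ)), Z)))
  →8  S(S(add(S(add(add(Z, Z), mul(SSSZ, SZ))), Z)))
  →9  S(S(S(add(add(add(Z, Z), mul(SSSZ, SZ)), Z))))
  →10  S(S(S(add(add(Z, mul(SSSZ, SZ)), Z))))
  →11  S(S(S(add(mul(SSSZ, SZ), Z))))
  →12  S(S(S(add(add(SZ, mul(SSZ, SZ)), Z))))
  →13  S(S(S(add(S(add(Z, mul(SSZ, SZ))), Z))))
  →14  S(S(S(S(add(add(Z, mul(SSZ, SZ)), Z)))))
  →15  S(S(S(S(add(mul(SSZ, SZ), Z)))))
  →16  S(S(S(S(add(add(SZ, mul(SZ, SZ)), Z)))))
  →17  S(S(S(S(add(S(add(Z, mul(SZ, SZ))), Z)))))
  →18  S(S(S(S(S(add(add(Z, mul(SZ, SZ)), Z))))))
  →19  S(S(S(S(S(add(mul(SZ, SZ), Z))))))
  →20  S(S(S(S(S(add(add(SZ, mul(Z, SZ)), Z))))))
  →21  S(S(S(S(S(add(S(add(Z, mul(Z, SZ))), Z))))))
  →22  S(S(S(S(S(S(add(add(Z, mul(Z, SZ)), Z)))))))
  →23  S(S(S(S(S(S(add(mul(Z, SZ), Z)))))))
  →24  S(S(S(S(S(S(add(Z, Z)))))))
  →25  S^6(Z)

Term B:
  start: mul(add(SSSZ, Z), mul(SZ, SSZ))
  →1  mul(S(add(SSZ, Z)), mul(SZ, SSZ))
  →2  add(mul(SZ, SSZ), mul(add(SSZ, Z), mul(SZ, SSZ)))
  →3  add(add(SSZ, mul(Z, SSZ)), mul(add(SSZ, Z), mul(SZ, SSZ)))
  →4  add(S(add(SZ, mul(Z, SSZ))), mul(add(SSZ, Z), mul(SZ, SSZ)))
  →5  S(add(add(SZ, mul(Z, SSZ)), mul(add(SSZ, Z), mul(SZ, SSZ))))
  →6  S(add(S(add(Z, mul(Z, SSZ))), mul(add(SSZ, Z), mul(SZ, SSZ))))
  →7  S(S(add(add(Z, mul(Z, SSZ)), mul(add(SSZ, Z), mul(SZ, SSZ)))))
  →8  S(S(add(mul(Z, SSZ), mul(add(SSZ, Z), mul(SZ, SSZ)))))
  →9  S(S(add(Z, mul(add(SSZ, Z), mul(SZ, SSZ)))))
  →10  S(S(mul(add(SSZ, Z), mul(SZ, SSZ))))
  →11  S(S(mul(S(add(SZ, Z)), mul(SZ, SSZ))))
  →12  S(S(add(mul(SZ, SSZ), mul(add(SZ, Z), mul(SZ, SSZ)))))
  →13  S(S(add(add(SSZ, mul(Z, SSZ)), mul(add(SZ, Z), mul(SZ, SSZ)))))
  →14  S(S(add(S(add(SZ, mul(Z, SSZ))), mul(add(SZ, Z), mul(SZ, SSZ)))))
  →15  S(S(S(add(add(SZ, mul(Z, SSZ)), mul(add(SZ, Z), mul(SZ, SSZ))))))
  →16  S(S(S(add(S(add(Z, mul(Z, SSZ))), mul(add(SZ, Z), mul(SZ, SSZ))))))
  →17  S(S(S(S(add(add(Z, mul(Z, SSZ)), mul(add(SZ, Z), mul(SZ, SSZ)))))))
  →18  S(S(S(S(add(mul(Z, SSZ), mul(add(SZ, Z), mul(SZ, SSZ)))))))
  →19  S(S(S(S(add(Z, mul(add(SZ, Z), mul(SZ, SSZ)))))))
  →20  S(S(S(S(mul(add(SZ, Z), mul(SZ, SSZ))))))
  →21  S(S(S(S(mul(S(add(Z, Z)), mul(SZ, SSZ))))))
  →22  S(S(S(S(add(mul(SZ, SSZ), mul(add(Z, Z), mul(SZ, SSZ)))))))
  →23  S(S(S(S(add(add(SSZ, mul(Z, SSZ)), mul(add(Z, Z), mul(SZ, SSZ)))))))
  →24  S(S(S(S(add(S(add(SZ, mul(Z, SSZ))), mul(add(Z, Z), mul(SZ, SSZ)))))))
  →25  S(S(S(S(S(add(add(SZ, mul(Z, SSZ)), mul(add(Z, Z), mul(SZ, SSZ))))))))
  →26  S(S(S(S(S(add(S(add(Z, mul(Z, SSZ))), mul(add(Z, Z), mul(SZ, SSZ))))))))
  →27  S(S(S(S(S(S(add(add(Z, mul(Z, SSZ)), mul(add(Z, Z), mul(SZ, SSZ)))))))))
  →28  S(S(S(S(S(S(add(mul(Z, SSZ), mul(add(Z, Z), mul(SZ, SSZ)))))))))
  →29  S(S(S(S(S(S(add(Z, mul(add(Z, Z), mul(SZ, SSZ)))))))))
  →30  S(S(S(S(S(S(mul(add(Z, Z), mul(SZ, SSZ))))))))
  →31  S(S(S(S(S(S(mul(Z, mul(SZ, SSZ))))))))
  →32  S^6(Z)

Answer: SAME — A ⇓ S^6(Z), B ⇓ S^6(Z)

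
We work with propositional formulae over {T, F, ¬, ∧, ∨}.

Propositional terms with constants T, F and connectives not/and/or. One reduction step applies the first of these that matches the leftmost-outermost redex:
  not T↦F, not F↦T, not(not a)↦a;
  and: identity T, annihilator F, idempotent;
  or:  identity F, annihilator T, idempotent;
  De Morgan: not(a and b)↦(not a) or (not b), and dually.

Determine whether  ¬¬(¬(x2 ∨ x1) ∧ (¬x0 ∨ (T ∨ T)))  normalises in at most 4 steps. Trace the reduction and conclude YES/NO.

  start: ¬¬(¬(x2 ∨ x1) ∧ (¬x0 ∨ (T ∨ T)))
  →1  ¬(x2 ∨ x1) ∧ (¬x0 ∨ (T ∨ T))
  →2  (¬x2 ∧ ¬x1) ∧ (¬x0 ∨ (T ∨ T))
  →3  (¬x2 ∧ ¬x1) ∧ (¬x0 ∨ T)
  →4  (¬x2 ∧ ¬x1) ∧ T

Answer: NO — after 4 steps the term is (¬x2 ∧ ¬x1) ∧ T, not yet normal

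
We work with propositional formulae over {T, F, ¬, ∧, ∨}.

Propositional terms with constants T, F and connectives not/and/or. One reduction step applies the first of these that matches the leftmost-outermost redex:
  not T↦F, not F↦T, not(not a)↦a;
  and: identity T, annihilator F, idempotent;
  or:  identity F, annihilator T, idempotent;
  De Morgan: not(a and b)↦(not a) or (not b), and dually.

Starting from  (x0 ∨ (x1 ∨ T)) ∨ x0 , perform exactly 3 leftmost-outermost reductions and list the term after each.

Answer: after 3 steps: T

Reduction:
  start: (x0 ∨ (x1 ∨ T)) ∨ x0
  [1] (x0 ∨ T) ∨ x0
  [2] T ∨ x0
  [3] T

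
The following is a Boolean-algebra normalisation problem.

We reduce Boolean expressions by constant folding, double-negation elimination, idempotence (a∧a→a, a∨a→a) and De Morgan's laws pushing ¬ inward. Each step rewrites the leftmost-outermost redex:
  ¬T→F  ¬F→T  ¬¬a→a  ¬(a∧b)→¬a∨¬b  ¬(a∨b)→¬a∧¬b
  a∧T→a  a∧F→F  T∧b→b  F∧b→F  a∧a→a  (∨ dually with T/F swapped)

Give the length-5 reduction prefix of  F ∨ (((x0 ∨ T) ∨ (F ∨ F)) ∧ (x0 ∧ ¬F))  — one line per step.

Answer: after 5 steps: x0 ∧ T

Reduction:
  start: F ∨ (((x0 ∨ T) ∨ (F ∨ F)) ∧ (x0 ∧ ¬F))
  →1  ((x0 ∨ T) ∨ (F ∨ F)) ∧ (x0 ∧ ¬F)
  →2  (T ∨ (F ∨ F)) ∧ (x0 ∧ ¬F)
  →3  T ∧ (x0 ∧ ¬F)
  →4  x0 ∧ ¬F
  →5  x0 ∧ T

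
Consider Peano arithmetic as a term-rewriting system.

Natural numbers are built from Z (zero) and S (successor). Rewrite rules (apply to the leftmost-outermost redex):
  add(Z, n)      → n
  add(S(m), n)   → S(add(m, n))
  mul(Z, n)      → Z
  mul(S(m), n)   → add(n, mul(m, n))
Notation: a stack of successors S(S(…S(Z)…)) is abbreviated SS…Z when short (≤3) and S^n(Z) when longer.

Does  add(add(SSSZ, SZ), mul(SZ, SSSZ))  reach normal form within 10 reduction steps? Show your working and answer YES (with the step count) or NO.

  start: add(add(SSSZ, SZ), mul(SZ, SSSZ))
  step 1: add(S(add(SSZ, SZ)), mul(SZ, SSSZ))
  step 2: S(add(add(SSZ, SZ), mul(SZ, SSSZ)))
  step 3: S(add(S(add(SZ, SZ)), mul(SZ, SSSZ)))
  step 4: S(S(add(add(SZ, SZ), mul(SZ, SSSZ))))
  step 5: S(S(add(S(add(Z, SZ)), mul(SZ, SSSZ))))
  step 6: S(S(S(add(add(Z, SZ), mul(SZ, SSSZ)))))
  step 7: S(S(S(add(SZ, mul(SZ, SSSZ)))))
  step 8: S(S(S(S(add(Z, mul(SZ, SSSZ))))))
  step 9: S(S(S(S(mul(SZ, SSSZ)))))
  step 10: S(S(S(S(add(SSSZ, mul(Z, SSSZ))))))

Answer: NO — after 10 steps the term is S(S(S(S(add(SSSZ, mul(Z, SSSZ)))))), not yet normal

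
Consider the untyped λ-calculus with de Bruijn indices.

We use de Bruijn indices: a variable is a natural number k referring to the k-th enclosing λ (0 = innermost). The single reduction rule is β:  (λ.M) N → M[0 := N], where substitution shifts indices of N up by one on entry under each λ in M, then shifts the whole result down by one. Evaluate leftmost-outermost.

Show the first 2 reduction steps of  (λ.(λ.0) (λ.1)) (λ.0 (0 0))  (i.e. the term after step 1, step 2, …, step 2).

Answer: after 2 steps: λ.λ.0 (0 0)

Working:
  start: (λ.(λ.0) (λ.1)) (λ.0 (0 0))
  [1] (λ.0) (λ.λ.0 (0 0))
  [2] λ.λ.0 (0 0)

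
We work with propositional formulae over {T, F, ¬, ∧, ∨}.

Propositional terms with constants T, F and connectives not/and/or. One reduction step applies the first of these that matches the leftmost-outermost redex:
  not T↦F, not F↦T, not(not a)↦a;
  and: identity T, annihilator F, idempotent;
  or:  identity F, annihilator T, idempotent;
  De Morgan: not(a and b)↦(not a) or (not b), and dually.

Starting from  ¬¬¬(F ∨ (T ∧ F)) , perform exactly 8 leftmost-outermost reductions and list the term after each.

Answer: after 8 steps: T

Working:
  start: ¬¬¬(F ∨ (T ∧ F))
  step 1: ¬(F ∨ (T ∧ F))
  step 2: ¬F ∧ ¬(T ∧ F)
  step 3: T ∧ ¬(T ∧ F)
  step 4: ¬(T ∧ F)
  step 5: ¬T ∨ ¬F
  step 6: F ∨ ¬F
  step 7: ¬F
  step 8: T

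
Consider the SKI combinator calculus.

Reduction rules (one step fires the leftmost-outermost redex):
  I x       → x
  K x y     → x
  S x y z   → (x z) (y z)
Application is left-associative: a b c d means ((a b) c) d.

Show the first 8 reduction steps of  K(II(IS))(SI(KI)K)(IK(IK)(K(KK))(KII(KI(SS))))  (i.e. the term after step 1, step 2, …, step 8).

  start: K(II(IS))(SI(KI)K)(IK(IK)(K(KK))(KII(KI(SS))))
  [1] II(IS)(IK(IK)(K(KK))(KII(KI(SS))))
  [2] I(IS)(IK(IK)(K(KK))(KII(KI(SS))))
  [3] IS(IK(IK)(K(KK))(KII(KI(SS))))
  [4] S(IK(IK)(K(KK))(KII(KI(SS))))
  [5] S(K(IK)(K(KK))(KII(KI(SS))))
  [6] S(IK(KII(KI(SS))))
  [7] S(K(KII(KI(SS))))
  [8] S(K(I(KI(SS))))

Answer: after 8 steps: S(K(I(KI(SS))))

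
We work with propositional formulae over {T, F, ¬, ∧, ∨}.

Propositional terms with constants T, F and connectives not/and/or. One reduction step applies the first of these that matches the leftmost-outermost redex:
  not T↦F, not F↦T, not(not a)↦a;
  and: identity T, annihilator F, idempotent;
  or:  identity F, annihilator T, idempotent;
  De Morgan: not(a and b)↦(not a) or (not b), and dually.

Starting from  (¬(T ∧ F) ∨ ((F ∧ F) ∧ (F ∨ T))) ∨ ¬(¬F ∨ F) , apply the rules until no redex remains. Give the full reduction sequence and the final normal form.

Answer: normal form = T  (in 6 steps)

Derivation:
  start: (¬(T ∧ F) ∨ ((F ∧ F) ∧ (F ∨ T))) ∨ ¬(¬F ∨ F)
  step 1: ((¬T ∨ ¬F) ∨ ((F ∧ F) ∧ (F ∨ T))) ∨ ¬(¬F ∨ F)
  step 2: ((F ∨ ¬F) ∨ ((F ∧ F) ∧ (F ∨ T))) ∨ ¬(¬F ∨ F)
  step 3: (¬F ∨ ((F ∧ F) ∧ (F ∨ T))) ∨ ¬(¬F ∨ F)
  step 4: (T ∨ ((F ∧ F) ∧ (F ∨ T))) ∨ ¬(¬F ∨ F)
  step 5: T ∨ ¬(¬F ∨ F)
  step 6: T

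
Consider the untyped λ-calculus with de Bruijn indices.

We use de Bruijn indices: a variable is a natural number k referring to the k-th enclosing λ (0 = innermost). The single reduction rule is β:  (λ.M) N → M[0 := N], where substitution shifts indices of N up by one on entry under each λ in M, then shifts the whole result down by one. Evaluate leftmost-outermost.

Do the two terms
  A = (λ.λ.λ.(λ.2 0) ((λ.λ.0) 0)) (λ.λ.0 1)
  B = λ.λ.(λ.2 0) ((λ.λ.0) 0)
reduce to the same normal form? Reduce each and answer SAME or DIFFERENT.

Answer: SAME — A ⇓ λ.λ.1 (λ.0), B ⇓ λ.λ.1 (λ.0)

Working:
Term A:
  start: (λ.λ.λ.(λ.2 0) ((λ.λ.0) 0)) (λ.λ.0 1)
  step 1: λ.λ.(λ.2 0) ((λ.λ.0) 0)
  step 2: λ.λ.1 ((λ.λ.0) 0)
  step 3: λ.λ.1 (λ.0)

Term B:
  start: λ.λ.(λ.2 0) ((λ.λ.0) 0)
  step 1: λ.λ.1 ((λ.λ.0) 0)
  step 2: λ.λ.1 (λ.0)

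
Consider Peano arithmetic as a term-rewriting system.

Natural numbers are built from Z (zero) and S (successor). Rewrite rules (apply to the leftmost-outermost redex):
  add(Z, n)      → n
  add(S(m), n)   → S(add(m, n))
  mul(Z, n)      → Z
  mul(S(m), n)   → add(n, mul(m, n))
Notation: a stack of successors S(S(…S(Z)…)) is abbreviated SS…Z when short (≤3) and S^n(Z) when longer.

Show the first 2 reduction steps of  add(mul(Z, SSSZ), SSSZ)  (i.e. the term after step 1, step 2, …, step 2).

  start: add(mul(Z, SSSZ), SSSZ)
  [1] add(Z, SSSZ)
  [2] SSSZ

Answer: after 2 steps: SSSZ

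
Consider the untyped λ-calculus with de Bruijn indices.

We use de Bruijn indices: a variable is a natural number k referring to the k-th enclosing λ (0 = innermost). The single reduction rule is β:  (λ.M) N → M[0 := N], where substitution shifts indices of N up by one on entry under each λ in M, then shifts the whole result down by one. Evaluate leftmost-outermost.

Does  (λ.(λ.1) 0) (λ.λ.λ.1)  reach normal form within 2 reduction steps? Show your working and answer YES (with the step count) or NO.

Answer: YES — reaches normal form λ.λ.λ.1 in 2 ≤ 2 steps

Working:
  start: (λ.(λ.1) 0) (λ.λ.λ.1)
  [1] (λ.λ.λ.λ.1) (λ.λ.λ.1)
  [2] λ.λ.λ.1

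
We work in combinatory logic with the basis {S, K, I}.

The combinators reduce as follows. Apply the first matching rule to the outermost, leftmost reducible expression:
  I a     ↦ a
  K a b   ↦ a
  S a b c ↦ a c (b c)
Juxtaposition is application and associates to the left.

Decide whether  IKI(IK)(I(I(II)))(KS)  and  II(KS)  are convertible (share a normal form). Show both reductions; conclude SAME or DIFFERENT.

Term A:
  start: IKI(IK)(I(I(II)))(KS)
  →1  KI(IK)(I(I(II)))(KS)
  →2  I(I(I(II)))(KS)
  →3  I(I(II))(KS)
  →4  I(II)(KS)
  →5  II(KS)
  →6  I(KS)
  →7  KS

Term B:
  start: II(KS)
  →1  I(KS)
  →2  KS

Answer: SAME — A ⇓ KS, B ⇓ KS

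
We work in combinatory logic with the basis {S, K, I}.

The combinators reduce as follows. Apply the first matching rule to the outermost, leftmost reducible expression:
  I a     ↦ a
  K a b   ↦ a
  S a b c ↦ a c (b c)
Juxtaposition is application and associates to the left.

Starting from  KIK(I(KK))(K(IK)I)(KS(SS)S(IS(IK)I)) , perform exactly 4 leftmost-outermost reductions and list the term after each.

  start: KIK(I(KK))(K(IK)I)(KS(SS)S(IS(IK)I))
  step 1: I(I(KK))(K(IK)I)(KS(SS)S(IS(IK)I))
  step 2: I(KK)(K(IK)I)(KS(SS)S(IS(IK)I))
  step 3: KK(K(IK)I)(KS(SS)S(IS(IK)I))
  step 4: K(KS(SS)S(IS(IK)I))

Answer: after 4 steps: K(KS(SS)S(IS(IK)I))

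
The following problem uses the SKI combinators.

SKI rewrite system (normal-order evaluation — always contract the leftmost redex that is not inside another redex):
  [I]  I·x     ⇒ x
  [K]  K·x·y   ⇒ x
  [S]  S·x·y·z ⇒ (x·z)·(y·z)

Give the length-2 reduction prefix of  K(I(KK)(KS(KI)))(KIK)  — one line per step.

  start: K(I(KK)(KS(KI)))(KIK)
  [1] I(KK)(KS(KI))
  [2] KK(KS(KI))

Answer: after 2 steps: KK(KS(KI))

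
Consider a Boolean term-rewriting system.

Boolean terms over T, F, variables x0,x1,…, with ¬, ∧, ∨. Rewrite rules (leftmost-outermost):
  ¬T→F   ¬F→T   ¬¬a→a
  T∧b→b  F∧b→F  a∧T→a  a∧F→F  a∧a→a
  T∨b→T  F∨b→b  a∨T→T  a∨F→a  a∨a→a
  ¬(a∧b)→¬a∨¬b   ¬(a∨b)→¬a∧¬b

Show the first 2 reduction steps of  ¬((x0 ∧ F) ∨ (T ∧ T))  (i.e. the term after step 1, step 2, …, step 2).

  start: ¬((x0 ∧ F) ∨ (T ∧ T))
  [1] ¬(x0 ∧ F) ∧ ¬(T ∧ T)
  [2] (¬x0 ∨ ¬F) ∧ ¬(T ∧ T)

Answer: after 2 steps: (¬x0 ∨ ¬F) ∧ ¬(T ∧ T)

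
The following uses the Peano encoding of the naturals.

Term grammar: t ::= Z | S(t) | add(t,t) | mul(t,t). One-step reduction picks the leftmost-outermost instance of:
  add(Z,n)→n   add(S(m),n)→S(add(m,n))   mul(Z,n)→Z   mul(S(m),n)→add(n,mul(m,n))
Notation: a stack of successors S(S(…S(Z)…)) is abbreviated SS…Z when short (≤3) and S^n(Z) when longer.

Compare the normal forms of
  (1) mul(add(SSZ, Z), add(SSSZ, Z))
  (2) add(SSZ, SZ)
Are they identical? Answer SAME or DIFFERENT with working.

Answer: DIFFERENT — A ⇓ S^6(Z), B ⇓ SSSZ

Derivation:
Term A:
  start: mul(add(SSZ, Z), add(SSSZ, Z))
  [1] mul(S(add(SZ, Z)), add(SSSZ, Z))
  [2] add(add(SSSZ, Z), mul(add(SZ, Z), add(SSSZ, Z)))
  [3] add(S(add(SSZ, Z)), mul(add(SZ, Z), add(SSSZ, Z)))
  [4] S(add(add(SSZ, Z), mul(add(SZ, Z), add(SSSZ, Z))))
  [5] S(add(S(add(SZ, Z)), mul(add(SZ, Z), add(SSSZ, Z))))
  [6] S(S(add(add(SZ, Z), mul(add(SZ, Z), add(SSSZ, Z)))))
  [7] S(S(add(S(add(Z, Z)), mul(add(SZ, Z), add(SSSZ, Z)))))
  [8] S(S(S(add(add(Z, Z), mul(add(SZ, Z), add(SSSZ, Z))))))
  [9] S(S(S(add(Z, mul(add(SZ, Z), add(SSSZ, Z))))))
  [10] S(S(S(mul(add(SZ, Z), add(SSSZ, Z)))))
  [11] S(S(S(mul(S(add(Z, Z)), add(SSSZ, Z)))))
  [12] S(S(S(add(add(SSSZ, Z), mul(add(Z, Z), add(SSSZ, Z))))))
  [13] S(S(S(add(S(add(SSZ, Z)), mul(add(Z, Z), add(SSSZ, Z))))))
  [14] S(S(S(S(add(add(SSZ, Z), mul(add(Z, Z), add(SSSZ, Z)))))))
  [15] S(S(S(S(add(S(add(SZ, Z)), mul(add(Z, Z), add(SSSZ, Z)))))))
  [16] S(S(S(S(S(add(add(SZ, Z), mul(add(Z, Z), add(SSSZ, Z))))))))
  [17] S(S(S(S(S(add(S(add(Z, Z)), mul(add(Z, Z), add(SSSZ, Z))))))))
  [18] S(S(S(S(S(S(add(add(Z, Z), mul(add(Z, Z), add(SSSZ, Z)))))))))
  [19] S(S(S(S(S(S(add(Z, mul(add(Z, Z), add(SSSZ, Z)))))))))
  [20] S(S(S(S(S(S(mul(add(Z, Z), add(SSSZ, Z))))))))
  [21] S(S(S(S(S(S(mul(Z, add(SSSZ, Z))))))))
  [22] S^6(Z)

Term B:
  start: add(SSZ, SZ)
  [1] S(add(SZ, SZ))
  [2] S(S(add(Z, SZ)))
  [3] SSSZ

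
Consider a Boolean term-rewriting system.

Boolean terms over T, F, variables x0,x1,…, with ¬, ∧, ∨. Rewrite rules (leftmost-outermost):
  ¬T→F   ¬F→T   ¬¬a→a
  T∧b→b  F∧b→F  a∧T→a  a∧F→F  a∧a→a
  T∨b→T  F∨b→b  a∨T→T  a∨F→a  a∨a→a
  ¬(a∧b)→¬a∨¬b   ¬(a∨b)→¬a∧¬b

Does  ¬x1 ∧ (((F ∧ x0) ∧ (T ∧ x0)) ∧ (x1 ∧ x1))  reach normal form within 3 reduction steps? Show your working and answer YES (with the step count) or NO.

Answer: NO — after 3 steps the term is ¬x1 ∧ F, not yet normal

Derivation:
  start: ¬x1 ∧ (((F ∧ x0) ∧ (T ∧ x0)) ∧ (x1 ∧ x1))
  [1] ¬x1 ∧ ((F ∧ (T ∧ x0)) ∧ (x1 ∧ x1))
  [2] ¬x1 ∧ (F ∧ (x1 ∧ x1))
  [3] ¬x1 ∧ F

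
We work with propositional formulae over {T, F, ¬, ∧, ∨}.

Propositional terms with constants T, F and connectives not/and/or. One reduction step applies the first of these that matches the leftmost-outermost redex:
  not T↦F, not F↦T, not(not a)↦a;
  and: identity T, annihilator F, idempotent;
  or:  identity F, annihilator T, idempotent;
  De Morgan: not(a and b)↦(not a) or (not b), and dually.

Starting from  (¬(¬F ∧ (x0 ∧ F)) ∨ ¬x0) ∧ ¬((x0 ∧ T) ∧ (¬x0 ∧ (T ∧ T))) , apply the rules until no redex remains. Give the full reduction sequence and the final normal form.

  start: (¬(¬F ∧ (x0 ∧ F)) ∨ ¬x0) ∧ ¬((x0 ∧ T) ∧ (¬x0 ∧ (T ∧ T)))
  step 1: ((¬¬F ∨ ¬(x0 ∧ F)) ∨ ¬x0) ∧ ¬((x0 ∧ T) ∧ (¬x0 ∧ (T ∧ T)))
  step 2: ((F ∨ ¬(x0 ∧ F)) ∨ ¬x0) ∧ ¬((x0 ∧ T) ∧ (¬x0 ∧ (T ∧ T)))
  step 3: (¬(x0 ∧ F) ∨ ¬x0) ∧ ¬((x0 ∧ T) ∧ (¬x0 ∧ (T ∧ T)))
  step 4: ((¬x0 ∨ ¬F) ∨ ¬x0) ∧ ¬((x0 ∧ T) ∧ (¬x0 ∧ (T ∧ T)))
  step 5: ((¬x0 ∨ T) ∨ ¬x0) ∧ ¬((x0 ∧ T) ∧ (¬x0 ∧ (T ∧ T)))
  step 6: (T ∨ ¬x0) ∧ ¬((x0 ∧ T) ∧ (¬x0 ∧ (T ∧ T)))
  step 7: T ∧ ¬((x0 ∧ T) ∧ (¬x0 ∧ (T ∧ T)))
  step 8: ¬((x0 ∧ T) ∧ (¬x0 ∧ (T ∧ T)))
  step 9: ¬(x0 ∧ T) ∨ ¬(¬x0 ∧ (T ∧ T))
  step 10: (¬x0 ∨ ¬T) ∨ ¬(¬x0 ∧ (T ∧ T))
  step 11: (¬x0 ∨ F) ∨ ¬(¬x0 ∧ (T ∧ T))
  step 12: ¬x0 ∨ ¬(¬x0 ∧ (T ∧ T))
  step 13: ¬x0 ∨ (¬¬x0 ∨ ¬(T ∧ T))
  step 14: ¬x0 ∨ (x0 ∨ ¬(T ∧ T))
  step 15: ¬x0 ∨ (x0 ∨ (¬T ∨ ¬T))
  step 16: ¬x0 ∨ (x0 ∨ ¬T)
  step 17: ¬x0 ∨ (x0 ∨ F)
  step 18: ¬x0 ∨ x0

Answer: normal form = ¬x0 ∨ x0  (in 18 steps)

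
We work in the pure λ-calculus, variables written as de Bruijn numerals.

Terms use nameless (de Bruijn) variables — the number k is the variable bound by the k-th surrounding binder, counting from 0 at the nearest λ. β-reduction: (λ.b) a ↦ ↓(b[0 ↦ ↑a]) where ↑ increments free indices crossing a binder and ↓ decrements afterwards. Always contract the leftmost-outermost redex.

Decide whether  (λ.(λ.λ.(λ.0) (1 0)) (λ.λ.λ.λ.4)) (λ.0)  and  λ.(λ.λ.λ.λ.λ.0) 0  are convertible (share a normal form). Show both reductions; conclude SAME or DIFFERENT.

Answer: SAME — A ⇓ λ.λ.λ.λ.λ.0, B ⇓ λ.λ.λ.λ.λ.0

Working:
Term A:
  start: (λ.(λ.λ.(λ.0) (1 0)) (λ.λ.λ.λ.4)) (λ.0)
  step 1: (λ.λ.(λ.0) (1 0)) (λ.λ.λ.λ.λ.0)
  step 2: λ.(λ.0) ((λ.λ.λ.λ.λ.0) 0)
  step 3: λ.(λ.λ.λ.λ.λ.0) 0
  step 4: λ.λ.λ.λ.λ.0

Term B:
  start: λ.(λ.λ.λ.λ.λ.0) 0
  step 1: λ.λ.λ.λ.λ.0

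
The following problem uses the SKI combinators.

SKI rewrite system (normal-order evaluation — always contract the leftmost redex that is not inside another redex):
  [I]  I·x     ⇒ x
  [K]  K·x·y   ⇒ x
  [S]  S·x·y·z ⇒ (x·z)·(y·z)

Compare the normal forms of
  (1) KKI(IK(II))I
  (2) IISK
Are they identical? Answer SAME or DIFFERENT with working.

Answer: DIFFERENT — A ⇓ KI, B ⇓ SK

Derivation:
Term A:
  start: KKI(IK(II))I
  [1] K(IK(II))I
  [2] IK(II)
  [3] K(II)
  [4] KI

Term B:
  start: IISK
  [1] ISK
  [2] SK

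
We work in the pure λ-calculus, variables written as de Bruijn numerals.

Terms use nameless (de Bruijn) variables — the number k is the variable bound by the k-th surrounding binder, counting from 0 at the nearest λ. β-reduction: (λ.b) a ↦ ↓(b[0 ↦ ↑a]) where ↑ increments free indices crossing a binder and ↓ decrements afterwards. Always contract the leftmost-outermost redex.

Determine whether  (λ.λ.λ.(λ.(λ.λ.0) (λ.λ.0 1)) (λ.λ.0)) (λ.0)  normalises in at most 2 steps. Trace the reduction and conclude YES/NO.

Answer: NO — after 2 steps the term is λ.λ.(λ.λ.0) (λ.λ.0 1), not yet normal

Derivation:
  start: (λ.λ.λ.(λ.(λ.λ.0) (λ.λ.0 1)) (λ.λ.0)) (λ.0)
  step 1: λ.λ.(λ.(λ.λ.0) (λ.λ.0 1)) (λ.λ.0)
  step 2: λ.λ.(λ.λ.0) (λ.λ.0 1)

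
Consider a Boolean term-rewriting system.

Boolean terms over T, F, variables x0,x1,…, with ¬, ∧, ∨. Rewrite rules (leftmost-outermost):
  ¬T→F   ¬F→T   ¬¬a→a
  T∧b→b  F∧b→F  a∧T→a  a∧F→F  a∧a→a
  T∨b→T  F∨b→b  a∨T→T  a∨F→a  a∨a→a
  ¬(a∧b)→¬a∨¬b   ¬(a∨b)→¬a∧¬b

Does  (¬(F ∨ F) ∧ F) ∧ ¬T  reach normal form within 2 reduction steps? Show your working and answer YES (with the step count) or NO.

  start: (¬(F ∨ F) ∧ F) ∧ ¬T
  →1  F ∧ ¬T
  →2  F

Answer: YES — reaches normal form F in 2 ≤ 2 steps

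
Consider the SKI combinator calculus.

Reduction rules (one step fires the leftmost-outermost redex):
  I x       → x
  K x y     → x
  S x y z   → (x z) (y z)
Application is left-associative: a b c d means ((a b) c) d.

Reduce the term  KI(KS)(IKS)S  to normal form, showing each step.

Answer: normal form = S  (in 4 steps)

Reduction:
  start: KI(KS)(IKS)S
  →1  I(IKS)S
  →2  IKSS
  →3  KSS
  →4  S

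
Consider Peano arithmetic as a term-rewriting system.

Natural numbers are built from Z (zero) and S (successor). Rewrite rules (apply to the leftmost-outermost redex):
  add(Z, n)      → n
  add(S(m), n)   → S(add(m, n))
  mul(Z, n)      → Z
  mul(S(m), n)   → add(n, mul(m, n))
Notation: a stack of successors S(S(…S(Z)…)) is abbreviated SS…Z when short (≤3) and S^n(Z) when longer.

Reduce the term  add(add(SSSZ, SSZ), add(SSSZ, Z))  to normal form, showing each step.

Answer: normal form = S^8(Z)  (in 14 steps)

Working:
  start: add(add(SSSZ, SSZ), add(SSSZ, Z))
  step 1: add(S(add(SSZ, SSZ)), add(SSSZ, Z))
  step 2: S(add(add(SSZ, SSZ), add(SSSZ, Z)))
  step 3: S(add(S(add(SZ, SSZ)), add(SSSZ, Z)))
  step 4: S(S(add(add(SZ, SSZ), add(SSSZ, Z))))
  step 5: S(S(add(S(add(Z, SSZ)), add(SSSZ, Z))))
  step 6: S(S(S(add(add(Z, SSZ), add(SSSZ, Z)))))
  step 7: S(S(S(add(SSZ, add(SSSZ, Z)))))
  step 8: S(S(S(S(add(SZ, add(SSSZ, Z))))))
  step 9: S(S(S(S(S(add(Z, add(SSSZ, Z)))))))
  step 10: S(S(S(S(S(add(SSSZ, Z))))))
  step 11: S(S(S(S(S(S(add(SSZ, Z)))))))
  step 12: S(S(S(S(S(S(S(add(SZ, Z))))))))
  step 13: S(S(S(S(S(S(S(S(add(Z, Z)))))))))
  step 14: S^8(Z)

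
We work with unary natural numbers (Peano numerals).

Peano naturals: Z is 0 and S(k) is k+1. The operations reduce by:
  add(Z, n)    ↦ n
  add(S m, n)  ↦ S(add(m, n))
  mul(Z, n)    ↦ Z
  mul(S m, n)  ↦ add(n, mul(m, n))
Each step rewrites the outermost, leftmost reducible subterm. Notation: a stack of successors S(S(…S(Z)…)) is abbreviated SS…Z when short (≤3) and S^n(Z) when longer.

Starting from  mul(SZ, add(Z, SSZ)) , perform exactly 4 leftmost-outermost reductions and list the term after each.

Answer: after 4 steps: S(S(add(Z, mul(Z, add(Z, SSZ)))))

Derivation:
  start: mul(SZ, add(Z, SSZ))
  step 1: add(add(Z, SSZ), mul(Z, add(Z, SSZ)))
  step 2: add(SSZ, mul(Z, add(Z, SSZ)))
  step 3: S(add(SZ, mul(Z, add(Z, SSZ))))
  step 4: S(S(add(Z, mul(Z, add(Z, SSZ)))))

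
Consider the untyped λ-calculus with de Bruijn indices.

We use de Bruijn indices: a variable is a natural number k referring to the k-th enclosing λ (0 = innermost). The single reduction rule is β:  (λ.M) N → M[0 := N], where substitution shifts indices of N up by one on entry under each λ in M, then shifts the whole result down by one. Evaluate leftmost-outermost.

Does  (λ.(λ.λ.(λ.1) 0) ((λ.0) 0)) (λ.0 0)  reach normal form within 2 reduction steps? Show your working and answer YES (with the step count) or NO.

Answer: NO — after 2 steps the term is λ.(λ.1) 0, not yet normal

Reduction:
  start: (λ.(λ.λ.(λ.1) 0) ((λ.0) 0)) (λ.0 0)
  step 1: (λ.λ.(λ.1) 0) ((λ.0) (λ.0 0))
  step 2: λ.(λ.1) 0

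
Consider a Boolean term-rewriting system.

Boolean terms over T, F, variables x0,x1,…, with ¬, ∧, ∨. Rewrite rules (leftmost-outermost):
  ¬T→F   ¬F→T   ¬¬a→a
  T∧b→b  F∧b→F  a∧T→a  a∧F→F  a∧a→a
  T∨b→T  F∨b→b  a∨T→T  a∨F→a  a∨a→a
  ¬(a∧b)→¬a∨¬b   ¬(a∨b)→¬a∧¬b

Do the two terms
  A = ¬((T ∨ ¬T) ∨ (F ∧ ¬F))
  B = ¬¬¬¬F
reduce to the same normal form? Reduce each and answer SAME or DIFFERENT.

Answer: SAME — A ⇓ F, B ⇓ F

Reduction:
Term A:
  start: ¬((T ∨ ¬T) ∨ (F ∧ ¬F))
  →1  ¬(T ∨ ¬T) ∧ ¬(F ∧ ¬F)
  →2  (¬T ∧ ¬¬T) ∧ ¬(F ∧ ¬F)
  →3  (F ∧ ¬¬T) ∧ ¬(F ∧ ¬F)
  →4  F ∧ ¬(F ∧ ¬F)
  →5  F

Term B:
  start: ¬¬¬¬F
  →1  ¬¬F
  →2  F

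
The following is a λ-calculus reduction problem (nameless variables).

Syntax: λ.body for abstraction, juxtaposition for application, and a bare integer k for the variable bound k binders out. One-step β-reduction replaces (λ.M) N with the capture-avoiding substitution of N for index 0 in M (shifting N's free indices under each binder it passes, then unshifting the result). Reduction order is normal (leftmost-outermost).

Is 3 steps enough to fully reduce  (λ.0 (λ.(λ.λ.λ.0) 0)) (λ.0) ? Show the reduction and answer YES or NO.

Answer: YES — reaches normal form λ.λ.λ.0 in 3 ≤ 3 steps

Reduction:
  start: (λ.0 (λ.(λ.λ.λ.0) 0)) (λ.0)
  step 1: (λ.0) (λ.(λ.λ.λ.0) 0)
  step 2: λ.(λ.λ.λ.0) 0
  step 3: λ.λ.λ.0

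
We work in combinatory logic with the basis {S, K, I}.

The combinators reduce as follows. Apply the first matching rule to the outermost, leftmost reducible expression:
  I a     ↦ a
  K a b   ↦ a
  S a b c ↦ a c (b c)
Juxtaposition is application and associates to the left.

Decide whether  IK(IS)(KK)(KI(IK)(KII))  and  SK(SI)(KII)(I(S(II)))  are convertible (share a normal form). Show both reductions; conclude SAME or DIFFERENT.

Answer: SAME — A ⇓ SI, B ⇓ SI

Derivation:
Term A:
  start: IK(IS)(KK)(KI(IK)(KII))
  step 1: K(IS)(KK)(KI(IK)(KII))
  step 2: IS(KI(IK)(KII))
  step 3: S(KI(IK)(KII))
  step 4: S(I(KII))
  step 5: S(KII)
  step 6: SI

Term B:
  start: SK(SI)(KII)(I(S(II)))
  step 1: K(KII)(SI(KII))(I(S(II)))
  step 2: KII(I(S(II)))
  step 3: I(I(S(II)))
  step 4: I(S(II))
  step 5: S(II)
  step 6: SI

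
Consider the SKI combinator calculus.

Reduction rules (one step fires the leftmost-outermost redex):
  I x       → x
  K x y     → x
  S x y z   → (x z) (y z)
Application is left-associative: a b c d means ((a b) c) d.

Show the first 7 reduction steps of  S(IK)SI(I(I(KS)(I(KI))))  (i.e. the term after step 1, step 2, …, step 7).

  start: S(IK)SI(I(I(KS)(I(KI))))
  step 1: IKI(SI)(I(I(KS)(I(KI))))
  step 2: KI(SI)(I(I(KS)(I(KI))))
  step 3: I(I(I(KS)(I(KI))))
  step 4: I(I(KS)(I(KI)))
  step 5: I(KS)(I(KI))
  step 6: KS(I(KI))
  step 7: S

Answer: after 7 steps: S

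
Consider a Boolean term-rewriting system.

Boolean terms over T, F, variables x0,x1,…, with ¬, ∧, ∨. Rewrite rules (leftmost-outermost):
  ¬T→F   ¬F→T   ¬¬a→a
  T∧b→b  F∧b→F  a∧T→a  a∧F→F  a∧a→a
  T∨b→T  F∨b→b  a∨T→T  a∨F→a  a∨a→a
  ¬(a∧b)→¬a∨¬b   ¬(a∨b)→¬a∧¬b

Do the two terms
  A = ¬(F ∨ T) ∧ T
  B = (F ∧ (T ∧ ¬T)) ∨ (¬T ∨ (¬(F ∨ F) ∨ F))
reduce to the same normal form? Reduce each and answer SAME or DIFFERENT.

Answer: DIFFERENT — A ⇓ F, B ⇓ T

Working:
Term A:
  start: ¬(F ∨ T) ∧ T
  [1] ¬(F ∨ T)
  [2] ¬F ∧ ¬T
  [3] T ∧ ¬T
  [4] ¬T
  [5] F

Term B:
  start: (F ∧ (T ∧ ¬T)) ∨ (¬T ∨ (¬(F ∨ F) ∨ F))
  [1] F ∨ (¬T ∨ (¬(F ∨ F) ∨ F))
  [2] ¬T ∨ (¬(F ∨ F) ∨ F)
  [3] F ∨ (¬(F ∨ F) ∨ F)
  [4] ¬(F ∨ F) ∨ F
  [5] ¬(F ∨ F)
  [6] ¬F ∧ ¬F
  [7] ¬F
  [8] T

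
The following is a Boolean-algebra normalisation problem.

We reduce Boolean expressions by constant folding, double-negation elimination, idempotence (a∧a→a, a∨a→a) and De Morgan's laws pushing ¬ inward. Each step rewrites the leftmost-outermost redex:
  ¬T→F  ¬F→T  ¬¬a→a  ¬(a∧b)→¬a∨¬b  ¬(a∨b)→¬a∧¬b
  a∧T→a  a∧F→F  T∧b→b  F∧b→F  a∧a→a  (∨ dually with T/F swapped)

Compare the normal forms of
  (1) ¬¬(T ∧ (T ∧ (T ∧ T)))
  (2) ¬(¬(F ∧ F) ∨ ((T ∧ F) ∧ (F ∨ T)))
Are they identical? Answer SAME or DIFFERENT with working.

Term A:
  start: ¬¬(T ∧ (T ∧ (T ∧ T)))
  [1] T ∧ (T ∧ (T ∧ T))
  [2] T ∧ (T ∧ T)
  [3] T ∧ T
  [4] T

Term B:
  start: ¬(¬(F ∧ F) ∨ ((T ∧ F) ∧ (F ∨ T)))
  [1] ¬¬(F ∧ F) ∧ ¬((T ∧ F) ∧ (F ∨ T))
  [2] (F ∧ F) ∧ ¬((T ∧ F) ∧ (F ∨ T))
  [3] F ∧ ¬((T ∧ F) ∧ (F ∨ T))
  [4] F

Answer: DIFFERENT — A ⇓ T, B ⇓ F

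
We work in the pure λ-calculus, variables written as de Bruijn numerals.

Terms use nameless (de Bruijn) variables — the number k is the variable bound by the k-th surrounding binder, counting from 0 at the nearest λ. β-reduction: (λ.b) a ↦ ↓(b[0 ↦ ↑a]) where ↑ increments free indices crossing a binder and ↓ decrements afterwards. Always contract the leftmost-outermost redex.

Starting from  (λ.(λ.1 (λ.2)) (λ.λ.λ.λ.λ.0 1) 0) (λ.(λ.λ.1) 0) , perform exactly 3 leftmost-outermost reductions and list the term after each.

Answer: after 3 steps: (λ.λ.1) (λ.λ.(λ.λ.1) 0) (λ.(λ.λ.1) 0)

Working:
  start: (λ.(λ.1 (λ.2)) (λ.λ.λ.λ.λ.0 1) 0) (λ.(λ.λ.1) 0)
  [1] (λ.(λ.(λ.λ.1) 0) (λ.λ.(λ.λ.1) 0)) (λ.λ.λ.λ.λ.0 1) (λ.(λ.λ.1) 0)
  [2] (λ.(λ.λ.1) 0) (λ.λ.(λ.λ.1) 0) (λ.(λ.λ.1) 0)
  [3] (λ.λ.1) (λ.λ.(λ.λ.1) 0) (λ.(λ.λ.1) 0)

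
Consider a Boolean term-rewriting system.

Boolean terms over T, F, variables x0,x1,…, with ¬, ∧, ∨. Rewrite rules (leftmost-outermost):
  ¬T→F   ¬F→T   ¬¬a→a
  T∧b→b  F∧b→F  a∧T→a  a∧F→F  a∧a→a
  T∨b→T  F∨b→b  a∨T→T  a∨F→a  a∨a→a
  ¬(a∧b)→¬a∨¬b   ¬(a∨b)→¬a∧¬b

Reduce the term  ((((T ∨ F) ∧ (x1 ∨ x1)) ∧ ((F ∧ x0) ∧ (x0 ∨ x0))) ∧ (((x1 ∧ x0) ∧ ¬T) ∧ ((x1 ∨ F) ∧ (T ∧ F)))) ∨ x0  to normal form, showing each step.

  start: ((((T ∨ F) ∧ (x1 ∨ x1)) ∧ ((F ∧ x0) ∧ (x0 ∨ x0))) ∧ (((x1 ∧ x0) ∧ ¬T) ∧ ((x1 ∨ F) ∧ (T ∧ F)))) ∨ x0
  →1  (((T ∧ (x1 ∨ x1)) ∧ ((F ∧ x0) ∧ (x0 ∨ x0))) ∧ (((x1 ∧ x0) ∧ ¬T) ∧ ((x1 ∨ F) ∧ (T ∧ F)))) ∨ x0
  →2  (((x1 ∨ x1) ∧ ((F ∧ x0) ∧ (x0 ∨ x0))) ∧ (((x1 ∧ x0) ∧ ¬T) ∧ ((x1 ∨ F) ∧ (T ∧ F)))) ∨ x0
  →3  ((x1 ∧ ((F ∧ x0) ∧ (x0 ∨ x0))) ∧ (((x1 ∧ x0) ∧ ¬T) ∧ ((x1 ∨ F) ∧ (T ∧ F)))) ∨ x0
  →4  ((x1 ∧ (F ∧ (x0 ∨ x0))) ∧ (((x1 ∧ x0) ∧ ¬T) ∧ ((x1 ∨ F) ∧ (T ∧ F)))) ∨ x0
  →5  ((x1 ∧ F) ∧ (((x1 ∧ x0) ∧ ¬T) ∧ ((x1 ∨ F) ∧ (T ∧ F)))) ∨ x0
  →6  (F ∧ (((x1 ∧ x0) ∧ ¬T) ∧ ((x1 ∨ F) ∧ (T ∧ F)))) ∨ x0
  →7  F ∨ x0
  →8  x0

Answer: normal form = x0  (in 8 steps)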